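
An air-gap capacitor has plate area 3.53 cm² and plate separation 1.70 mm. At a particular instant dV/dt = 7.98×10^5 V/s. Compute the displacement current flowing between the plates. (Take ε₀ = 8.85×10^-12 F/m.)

1.47×10^-6 A

The field between the plates is E = V/d, so dE/dt = (7.98×10^5)/(1.70×10^-3 m) = 4.694×10^8 V/(m·s).
I_d = ε₀ A (dE/dt) = (8.85×10^-12)(3.53×10^-4)(4.694×10^8) = 1.47×10^-6 A.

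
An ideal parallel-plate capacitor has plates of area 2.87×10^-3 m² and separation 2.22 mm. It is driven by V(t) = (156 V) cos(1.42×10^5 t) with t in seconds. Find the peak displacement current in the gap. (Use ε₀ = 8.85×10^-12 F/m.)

2.53×10^-4 A

(dE/dt)_max = V₀ω/d = 9.978×10^9 V/(m·s); ω = 1.42×10^5 rad/s.
I_d,max = ε₀ A (dE/dt)_max = (8.85×10^-12)(2.87×10^-3)(9.978×10^9) = 2.53×10^-4 A.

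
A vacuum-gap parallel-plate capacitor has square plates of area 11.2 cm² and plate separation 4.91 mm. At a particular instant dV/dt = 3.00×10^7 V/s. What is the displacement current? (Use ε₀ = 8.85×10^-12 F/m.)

E = V/d so dE/dt = (dV/dt)/d = 6.110×10^9 V/(m·s), and I_d = ε₀ A dE/dt = (8.85×10^-12)(1.12×10^-3)(6.110×10^9) = 6.06×10^-5 A.

6.06×10^-5 A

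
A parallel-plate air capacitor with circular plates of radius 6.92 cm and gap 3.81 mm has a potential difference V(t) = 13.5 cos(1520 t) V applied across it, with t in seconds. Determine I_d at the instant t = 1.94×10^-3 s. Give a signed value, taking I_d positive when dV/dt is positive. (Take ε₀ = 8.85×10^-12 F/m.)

-1.37×10^-7 A

dV/dt = (13.5)(1520)·−sin(2.9488) = -3932 V/s.
I_d = C dV/dt with C = ε₀A/d = (8.85×10^-12)(0.01504)/(3.81×10^-3) = 3.494×10^-11 F, so I_d = (3.494×10^-11)(-3932) = -1.37×10^-7 A.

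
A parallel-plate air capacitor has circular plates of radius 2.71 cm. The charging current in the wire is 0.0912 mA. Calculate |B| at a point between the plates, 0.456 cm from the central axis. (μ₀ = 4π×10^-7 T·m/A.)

No conduction current crosses the gap, so I_d there equals the 9.12×10^-5 A in the leads.
For r < R the Ampère–Maxwell law gives B(2πr) = μ₀ I_d (r²/R²), so B = μ₀ I_d r/(2πR²) = (4π×10^-7)(9.12×10^-5)(4.56×10^-3)/(2π·0.0271²) = 1.13×10^-10 T.

1.13×10^-10 T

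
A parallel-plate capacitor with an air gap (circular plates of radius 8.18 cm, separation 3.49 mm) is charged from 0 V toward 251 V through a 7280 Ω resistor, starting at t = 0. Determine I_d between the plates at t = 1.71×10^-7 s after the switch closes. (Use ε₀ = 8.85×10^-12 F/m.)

0.0222 A

C = ε₀A/d = (8.85×10^-12)(0.02102)/(3.49×10^-3) = 5.330×10^-11 F and τ = RC = 3.880×10^-7 s. I_d in the gap equals the RC charging current.
I_d(t) = (V₀/R) e^(−t/τ) = 0.03448 · e^(−0.4407) = 0.0222 A.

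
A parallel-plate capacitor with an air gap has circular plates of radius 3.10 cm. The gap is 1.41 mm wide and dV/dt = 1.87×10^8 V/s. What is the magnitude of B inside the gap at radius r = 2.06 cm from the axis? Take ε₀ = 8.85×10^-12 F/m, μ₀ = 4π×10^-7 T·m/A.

dE/dt = (dV/dt)/d = 1.326×10^11 V/(m·s); I_d = ε₀(πR²)(dE/dt) = (8.85×10^-12)(3.019×10^-3)(1.326×10^11) = 3.543×10^-3 A.
An Ampèrian loop of radius r encloses a fraction (r/R)² of I_d. Then B·2πr = μ₀ I_d (r/R)², giving B = μ₀ I_d r/(2πR²) = 1.52×10^-8 T.

1.52×10^-8 T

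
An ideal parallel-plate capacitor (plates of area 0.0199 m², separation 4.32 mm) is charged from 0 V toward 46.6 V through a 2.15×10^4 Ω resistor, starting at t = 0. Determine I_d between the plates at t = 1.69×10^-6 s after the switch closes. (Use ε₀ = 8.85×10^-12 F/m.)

C = ε₀A/d = (8.85×10^-12)(0.0199)/(4.32×10^-3) = 4.077×10^-11 F, so τ = RC = 8.766×10^-7 s.
The conduction current is I(t) = (V₀/R) e^(−t/τ), and the displacement current between the plates equals it.
t/τ = 1.928; I_d = (46.6/2.15×10^4) · e^(−1.928) = (2.167×10^-3)(0.1454) = 3.15×10^-4 A.

3.15×10^-4 A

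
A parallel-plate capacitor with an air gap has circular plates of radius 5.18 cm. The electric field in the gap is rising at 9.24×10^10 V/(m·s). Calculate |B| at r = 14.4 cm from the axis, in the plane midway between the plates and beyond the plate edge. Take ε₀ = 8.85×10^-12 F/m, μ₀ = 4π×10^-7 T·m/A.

9.57×10^-9 T

I_d = ε₀ dΦ_E/dt = ε₀ πR² (dE/dt) = (8.85×10^-12)(8.430×10^-3)(9.24×10^10) = 6.894×10^-3 A through the full plate area.
For r ≥ R the full I_d is enclosed: B = μ₀ I_d/(2πr) = (4π×10^-7)(6.894×10^-3)/(2π·0.144) = 9.57×10^-9 T.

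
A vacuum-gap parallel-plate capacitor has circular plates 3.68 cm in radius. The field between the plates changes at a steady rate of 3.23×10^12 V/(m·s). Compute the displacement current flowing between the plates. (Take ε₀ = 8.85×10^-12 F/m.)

The displacement current is ε₀ times dΦ_E/dt = ε₀ A dE/dt = (8.85×10^-12)(4.254×10^-3)(3.23×10^12) = 0.122 A.

0.122 A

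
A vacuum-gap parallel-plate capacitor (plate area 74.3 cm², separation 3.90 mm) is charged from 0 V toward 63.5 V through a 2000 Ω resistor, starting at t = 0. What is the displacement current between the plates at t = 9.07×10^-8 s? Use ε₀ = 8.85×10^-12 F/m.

2.16×10^-3 A

C = ε₀A/d = (8.85×10^-12)(7.43×10^-3)/(3.90×10^-3) = 1.686×10^-11 F, so τ = RC = 3.372×10^-8 s.
The conduction current is I(t) = (V₀/R) e^(−t/τ), and the displacement current between the plates equals it.
t/τ = 2.690; I_d = (63.5/2000) · e^(−2.690) = (0.03175)(0.06788) = 2.16×10^-3 A.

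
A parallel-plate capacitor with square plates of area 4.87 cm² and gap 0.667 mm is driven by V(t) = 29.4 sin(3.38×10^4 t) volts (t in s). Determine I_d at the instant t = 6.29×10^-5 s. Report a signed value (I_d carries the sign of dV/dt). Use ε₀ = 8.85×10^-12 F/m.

dV/dt = (29.4)(3.38×10^4)·cos(2.12602) = -5.238×10^5 V/s.
I_d = C dV/dt with C = ε₀A/d = (8.85×10^-12)(4.87×10^-4)/(6.67×10^-4) = 6.462×10^-12 F, so I_d = (6.462×10^-12)(-5.238×10^5) = -3.38×10^-6 A.

-3.38×10^-6 A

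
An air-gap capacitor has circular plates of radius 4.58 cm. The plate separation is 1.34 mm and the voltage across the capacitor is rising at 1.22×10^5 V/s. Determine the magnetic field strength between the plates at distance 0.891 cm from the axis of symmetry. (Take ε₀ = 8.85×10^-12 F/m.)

4.51×10^-12 T

I_d = C dV/dt with C = ε₀πR²/d = 4.352×10^-11 F, so I_d = (4.352×10^-11)(1.22×10^5) = 5.309×10^-6 A.
An Ampèrian loop of radius r encloses a fraction (r/R)² of I_d. Then B·2πr = μ₀ I_d (r/R)², giving B = μ₀ I_d r/(2πR²) = 4.51×10^-12 T.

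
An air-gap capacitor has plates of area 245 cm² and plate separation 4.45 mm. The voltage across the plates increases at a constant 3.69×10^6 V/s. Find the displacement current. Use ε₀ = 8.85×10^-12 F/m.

The displacement current equals the charging current C dV/dt. With C = ε₀A/d = (8.85×10^-12)(0.0245)/(4.45×10^-3) = 4.872×10^-11 F, I_d = (4.872×10^-11)(3.69×10^6) = 1.80×10^-4 A.

1.80×10^-4 A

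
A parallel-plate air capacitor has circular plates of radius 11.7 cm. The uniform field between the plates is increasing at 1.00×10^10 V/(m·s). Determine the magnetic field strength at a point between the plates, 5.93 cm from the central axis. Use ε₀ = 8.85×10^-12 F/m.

I_d = ε₀ dΦ_E/dt = ε₀ πR² (dE/dt) = (8.85×10^-12)(0.04301)(1.00×10^10) = 3.806×10^-3 A through the full plate area.
For r < R the Ampère–Maxwell law gives B(2πr) = μ₀ I_d (r²/R²), so B = μ₀ I_d r/(2πR²) = (4π×10^-7)(3.806×10^-3)(0.0593)/(2π·0.117²) = 3.30×10^-9 T.

3.30×10^-9 T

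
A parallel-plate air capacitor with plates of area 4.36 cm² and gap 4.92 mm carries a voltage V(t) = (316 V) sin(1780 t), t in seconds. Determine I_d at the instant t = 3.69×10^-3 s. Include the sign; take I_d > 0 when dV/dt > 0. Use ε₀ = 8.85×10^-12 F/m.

C = ε₀A/d = (8.85×10^-12)(4.36×10^-4)/(4.92×10^-3) = 7.843×10^-13 F. dV/dt = V₀ω·cos(ωt); at ωt = 6.5682 rad this factor is 0.9597.
I_d = C dV/dt = (7.843×10^-13)(316)(1780)(0.9597) = 4.23×10^-7 A.

4.23×10^-7 A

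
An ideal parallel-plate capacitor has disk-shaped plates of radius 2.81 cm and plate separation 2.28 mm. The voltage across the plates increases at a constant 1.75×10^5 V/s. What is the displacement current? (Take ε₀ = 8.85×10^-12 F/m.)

1.69×10^-6 A

The field between the plates is E = V/d, so dE/dt = (1.75×10^5)/(2.28×10^-3 m) = 7.675×10^7 V/(m·s).
I_d = ε₀ A (dE/dt) = (8.85×10^-12)(2.481×10^-3)(7.675×10^7) = 1.69×10^-6 A.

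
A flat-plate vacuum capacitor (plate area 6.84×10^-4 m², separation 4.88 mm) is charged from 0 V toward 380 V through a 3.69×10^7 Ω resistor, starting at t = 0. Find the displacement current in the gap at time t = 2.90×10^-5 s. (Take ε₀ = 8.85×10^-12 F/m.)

With C = ε₀A/d = (8.85×10^-12)(6.84×10^-4)/(4.88×10^-3) = 1.240×10^-12 F, the time constant is τ = RC = 4.576×10^-5 s, so t/τ = 0.6337 and e^(−t/τ) = 0.5306.
I_d = I_cond = (V₀/R) e^(−t/τ) = (1.030×10^-5)(0.5306) = 5.47×10^-6 A.

5.47×10^-6 A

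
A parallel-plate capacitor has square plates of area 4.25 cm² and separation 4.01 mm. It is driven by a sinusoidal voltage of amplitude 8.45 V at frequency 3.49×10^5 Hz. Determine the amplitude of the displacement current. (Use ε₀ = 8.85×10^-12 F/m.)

1.74×10^-5 A

The displacement current equals the conduction current C dV/dt, which peaks at C V₀ ω.
With C = ε₀A/d = (8.85×10^-12)(4.25×10^-4)/(4.01×10^-3) = 9.380×10^-13 F and ω = 2πf = 2.193×10^6 rad/s, I_d,max = (9.380×10^-13)(8.45)(2.193×10^6) = 1.74×10^-5 A.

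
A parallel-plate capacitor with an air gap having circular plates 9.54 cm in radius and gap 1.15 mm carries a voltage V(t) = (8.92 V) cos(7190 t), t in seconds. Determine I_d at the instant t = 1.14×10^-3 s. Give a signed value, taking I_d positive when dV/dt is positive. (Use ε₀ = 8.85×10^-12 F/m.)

-1.33×10^-5 A

dE/dt = (V₀ω/d)·−sin(ωt) with ωt = 8.1966 rad: (8.92)(7190)(-0.9419)/(1.15×10^-3) = -5.253×10^7 V/(m·s).
I_d = ε₀ A dE/dt = (8.85×10^-12)(0.02859)(-5.253×10^7) = -1.33×10^-5 A.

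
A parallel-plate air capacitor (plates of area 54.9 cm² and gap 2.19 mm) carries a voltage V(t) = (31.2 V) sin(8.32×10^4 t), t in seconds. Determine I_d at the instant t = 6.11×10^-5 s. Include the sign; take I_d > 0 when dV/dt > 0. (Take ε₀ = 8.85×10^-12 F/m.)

dE/dt = (V₀ω/d)·cos(ωt) with ωt = 5.08352 rad: (31.2)(8.32×10^4)(0.3627)/(2.19×10^-3) = 4.299×10^8 V/(m·s).
I_d = ε₀ A dE/dt = (8.85×10^-12)(5.49×10^-3)(4.299×10^8) = 2.09×10^-5 A.

2.09×10^-5 A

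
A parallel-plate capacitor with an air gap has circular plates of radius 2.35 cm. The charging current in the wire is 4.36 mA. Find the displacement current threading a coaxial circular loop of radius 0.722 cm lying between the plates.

4.12×10^-4 A

Between the plates the displacement current equals the wire current: I_d = 4.36 mA = 4.36×10^-3 A.
Since J_d is uniform, the enclosed fraction is (r/R)² = 0.09439, giving I_d,enc = 4.12×10^-4 A.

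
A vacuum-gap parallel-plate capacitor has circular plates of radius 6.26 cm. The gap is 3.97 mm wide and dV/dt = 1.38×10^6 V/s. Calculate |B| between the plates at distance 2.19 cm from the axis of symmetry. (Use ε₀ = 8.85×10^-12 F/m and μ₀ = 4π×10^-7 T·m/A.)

With E = V/d, dE/dt = 3.476×10^8 V/(m·s) and πR² = 0.01231 m², giving I_d = ε₀ πR² dE/dt = 3.787×10^-5 A.
An Ampèrian loop of radius r encloses a fraction (r/R)² of I_d. Then B·2πr = μ₀ I_d (r/R)², giving B = μ₀ I_d r/(2πR²) = 4.23×10^-11 T.

4.23×10^-11 T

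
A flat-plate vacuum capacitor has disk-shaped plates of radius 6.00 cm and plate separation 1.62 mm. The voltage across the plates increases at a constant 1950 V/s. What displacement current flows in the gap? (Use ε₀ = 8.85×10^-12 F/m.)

The displacement current equals the charging current C dV/dt. With C = ε₀A/d = (8.85×10^-12)(0.01131)/(1.62×10^-3) = 6.179×10^-11 F, I_d = (6.179×10^-11)(1950) = 1.20×10^-7 A.

1.20×10^-7 A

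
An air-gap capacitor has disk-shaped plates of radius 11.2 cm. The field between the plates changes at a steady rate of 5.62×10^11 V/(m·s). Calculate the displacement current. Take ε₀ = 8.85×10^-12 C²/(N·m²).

The displacement current is ε₀ times dΦ_E/dt = ε₀ A dE/dt = (8.85×10^-12)(0.03941)(5.62×10^11) = 0.196 A.

0.196 A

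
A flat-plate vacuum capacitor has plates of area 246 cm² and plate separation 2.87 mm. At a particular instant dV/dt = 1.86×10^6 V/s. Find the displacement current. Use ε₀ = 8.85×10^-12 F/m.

1.41×10^-4 A

E = V/d so dE/dt = (dV/dt)/d = 6.481×10^8 V/(m·s), and I_d = ε₀ A dE/dt = (8.85×10^-12)(0.0246)(6.481×10^8) = 1.41×10^-4 A.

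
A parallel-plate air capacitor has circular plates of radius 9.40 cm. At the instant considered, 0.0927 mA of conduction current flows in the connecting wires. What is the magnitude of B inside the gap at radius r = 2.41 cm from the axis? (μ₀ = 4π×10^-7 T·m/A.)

5.06×10^-11 T

Between the plates the displacement current equals the wire current: I_d = 0.0927 mA = 9.27×10^-5 A.
∮B·dl = μ₀ I_d,enc with I_d,enc = I_d r²/R² = 6.093×10^-6 A; so B = μ₀ I_d,enc/(2πr) = 5.06×10^-11 T.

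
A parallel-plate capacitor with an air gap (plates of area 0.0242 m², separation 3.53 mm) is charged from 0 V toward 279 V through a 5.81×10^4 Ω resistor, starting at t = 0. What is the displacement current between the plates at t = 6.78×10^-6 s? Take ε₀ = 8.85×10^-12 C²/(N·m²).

7.02×10^-4 A

With C = ε₀A/d = (8.85×10^-12)(0.0242)/(3.53×10^-3) = 6.067×10^-11 F, the time constant is τ = RC = 3.525×10^-6 s, so t/τ = 1.923 and e^(−t/τ) = 0.1462.
I_d = I_cond = (V₀/R) e^(−t/τ) = (4.802×10^-3)(0.1462) = 7.02×10^-4 A.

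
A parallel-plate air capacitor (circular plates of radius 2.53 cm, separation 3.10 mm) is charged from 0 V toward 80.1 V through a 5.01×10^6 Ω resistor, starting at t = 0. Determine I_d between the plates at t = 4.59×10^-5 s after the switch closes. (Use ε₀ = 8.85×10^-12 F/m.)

C = ε₀A/d = (8.85×10^-12)(2.011×10^-3)/(3.10×10^-3) = 5.741×10^-12 F and τ = RC = 2.876×10^-5 s. I_d in the gap equals the RC charging current.
I_d(t) = (V₀/R) e^(−t/τ) = 1.599×10^-5 · e^(−1.596) = 3.24×10^-6 A.

3.24×10^-6 A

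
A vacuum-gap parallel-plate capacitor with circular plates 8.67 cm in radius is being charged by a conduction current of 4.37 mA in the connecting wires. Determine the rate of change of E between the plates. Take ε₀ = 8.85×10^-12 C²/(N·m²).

By continuity, I_d in the gap equals the 4.37 mA flowing in the wire.
Then dE/dt = I_d/(ε₀A) = 2.09×10^10 V/(m·s).

2.09×10^10 V/(m·s)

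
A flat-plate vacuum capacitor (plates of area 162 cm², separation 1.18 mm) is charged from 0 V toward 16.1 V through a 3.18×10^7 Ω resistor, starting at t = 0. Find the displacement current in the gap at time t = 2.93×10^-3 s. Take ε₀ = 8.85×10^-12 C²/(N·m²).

2.37×10^-7 A

C = ε₀A/d = (8.85×10^-12)(0.0162)/(1.18×10^-3) = 1.215×10^-10 F, so τ = RC = 3.864×10^-3 s.
The conduction current is I(t) = (V₀/R) e^(−t/τ), and the displacement current between the plates equals it.
t/τ = 0.7583; I_d = (16.1/3.18×10^7) · e^(−0.7583) = (5.063×10^-7)(0.4685) = 2.37×10^-7 A.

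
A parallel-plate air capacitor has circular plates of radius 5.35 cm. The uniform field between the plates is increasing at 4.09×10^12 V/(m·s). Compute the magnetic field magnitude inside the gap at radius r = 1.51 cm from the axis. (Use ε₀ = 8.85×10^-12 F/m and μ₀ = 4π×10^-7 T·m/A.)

Through the whole plate area (πR² = 8.992×10^-3 m²), I_d = ε₀ πR² dE/dt = 0.3255 A.
An Ampèrian loop of radius r encloses a fraction (r/R)² of I_d. Then B·2πr = μ₀ I_d (r/R)², giving B = μ₀ I_d r/(2πR²) = 3.43×10^-7 T.

3.43×10^-7 T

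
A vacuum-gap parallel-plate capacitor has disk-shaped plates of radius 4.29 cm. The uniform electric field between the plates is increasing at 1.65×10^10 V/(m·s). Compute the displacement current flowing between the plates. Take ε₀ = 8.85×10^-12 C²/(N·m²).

With a uniform field, Φ_E = EA, so I_d = ε₀ A dE/dt = 8.44×10^-4 A.

8.44×10^-4 A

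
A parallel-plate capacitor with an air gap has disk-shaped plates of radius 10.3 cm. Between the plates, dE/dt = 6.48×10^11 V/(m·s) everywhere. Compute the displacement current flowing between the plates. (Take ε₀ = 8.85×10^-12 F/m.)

With a uniform field, Φ_E = EA, so I_d = ε₀ A dE/dt = 0.191 A.

0.191 A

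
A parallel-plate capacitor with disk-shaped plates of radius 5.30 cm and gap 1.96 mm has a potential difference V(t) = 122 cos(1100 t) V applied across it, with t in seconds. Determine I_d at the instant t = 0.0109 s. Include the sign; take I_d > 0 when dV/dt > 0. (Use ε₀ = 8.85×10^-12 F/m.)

2.91×10^-6 A

dE/dt = (V₀ω/d)·−sin(ωt) with ωt = 11.99 rad: (122)(1100)(0.5450)/(1.96×10^-3) = 3.732×10^7 V/(m·s).
I_d = ε₀ A dE/dt = (8.85×10^-12)(8.825×10^-3)(3.732×10^7) = 2.91×10^-6 A.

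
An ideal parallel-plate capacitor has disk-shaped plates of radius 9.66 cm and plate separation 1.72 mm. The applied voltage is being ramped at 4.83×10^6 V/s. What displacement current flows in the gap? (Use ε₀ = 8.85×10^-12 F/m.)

7.29×10^-4 A

The field between the plates is E = V/d, so dE/dt = (4.83×10^6)/(1.72×10^-3 m) = 2.808×10^9 V/(m·s).
I_d = ε₀ A (dE/dt) = (8.85×10^-12)(0.02932)(2.808×10^9) = 7.29×10^-4 A.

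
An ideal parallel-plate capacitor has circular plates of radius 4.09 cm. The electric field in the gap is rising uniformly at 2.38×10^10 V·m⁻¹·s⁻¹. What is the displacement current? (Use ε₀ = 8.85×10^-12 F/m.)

1.11×10^-3 A

With a uniform field, Φ_E = EA, so I_d = ε₀ A dE/dt = 1.11×10^-3 A.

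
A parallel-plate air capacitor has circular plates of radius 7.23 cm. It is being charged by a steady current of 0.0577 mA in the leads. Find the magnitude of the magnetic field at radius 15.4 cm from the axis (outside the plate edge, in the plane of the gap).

Between the plates the displacement current equals the wire current: I_d = 0.0577 mA = 5.77×10^-5 A.
Outside the plates the loop encloses all of I_d, so B·2πr = μ₀ I_d and B = 7.49×10^-11 T.

7.49×10^-11 T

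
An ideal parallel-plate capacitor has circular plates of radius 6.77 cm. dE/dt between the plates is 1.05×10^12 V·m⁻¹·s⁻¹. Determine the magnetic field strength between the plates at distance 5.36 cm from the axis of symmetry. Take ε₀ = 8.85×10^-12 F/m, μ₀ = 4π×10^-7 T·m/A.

Through the whole plate area (πR² = 0.01440 m²), I_d = ε₀ πR² dE/dt = 0.1338 A.
For r < R the Ampère–Maxwell law gives B(2πr) = μ₀ I_d (r²/R²), so B = μ₀ I_d r/(2πR²) = (4π×10^-7)(0.1338)(0.0536)/(2π·0.0677²) = 3.13×10^-7 T.

3.13×10^-7 T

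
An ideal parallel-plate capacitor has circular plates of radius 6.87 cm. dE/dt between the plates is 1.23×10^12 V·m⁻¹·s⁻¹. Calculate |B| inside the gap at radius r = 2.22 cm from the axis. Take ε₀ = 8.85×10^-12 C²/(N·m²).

Total displacement current: I_d = ε₀(πR²)(dE/dt) = (8.85×10^-12)(0.01483)(1.23×10^12) = 0.1614 A.
For r < R the Ampère–Maxwell law gives B(2πr) = μ₀ I_d (r²/R²), so B = μ₀ I_d r/(2πR²) = (4π×10^-7)(0.1614)(0.0222)/(2π·0.0687²) = 1.52×10^-7 T.

1.52×10^-7 T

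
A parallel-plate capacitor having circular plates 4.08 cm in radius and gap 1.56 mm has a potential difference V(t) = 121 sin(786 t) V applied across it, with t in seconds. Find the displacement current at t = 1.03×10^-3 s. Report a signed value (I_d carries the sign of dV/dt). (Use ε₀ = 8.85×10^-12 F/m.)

1.95×10^-6 A

C = ε₀A/d = (8.85×10^-12)(5.230×10^-3)/(1.56×10^-3) = 2.967×10^-11 F. dV/dt = V₀ω·cos(ωt); at ωt = 0.80958 rad this factor is 0.6898.
I_d = C dV/dt = (2.967×10^-11)(121)(786)(0.6898) = 1.95×10^-6 A.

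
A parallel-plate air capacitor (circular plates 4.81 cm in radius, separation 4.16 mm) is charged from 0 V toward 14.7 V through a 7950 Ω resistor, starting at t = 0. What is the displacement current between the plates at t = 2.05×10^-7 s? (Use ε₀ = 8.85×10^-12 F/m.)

3.49×10^-4 A

C = ε₀A/d = (8.85×10^-12)(7.268×10^-3)/(4.16×10^-3) = 1.546×10^-11 F, so τ = RC = 1.229×10^-7 s.
The conduction current is I(t) = (V₀/R) e^(−t/τ), and the displacement current between the plates equals it.
t/τ = 1.668; I_d = (14.7/7950) · e^(−1.668) = (1.849×10^-3)(0.1886) = 3.49×10^-4 A.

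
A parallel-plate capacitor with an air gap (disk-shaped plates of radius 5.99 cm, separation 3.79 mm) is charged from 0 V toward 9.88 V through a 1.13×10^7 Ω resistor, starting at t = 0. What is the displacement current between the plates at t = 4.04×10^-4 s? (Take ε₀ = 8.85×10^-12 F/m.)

2.25×10^-7 A

With C = ε₀A/d = (8.85×10^-12)(0.01127)/(3.79×10^-3) = 2.632×10^-11 F, the time constant is τ = RC = 2.974×10^-4 s, so t/τ = 1.358 and e^(−t/τ) = 0.2572.
I_d = I_cond = (V₀/R) e^(−t/τ) = (8.743×10^-7)(0.2572) = 2.25×10^-7 A.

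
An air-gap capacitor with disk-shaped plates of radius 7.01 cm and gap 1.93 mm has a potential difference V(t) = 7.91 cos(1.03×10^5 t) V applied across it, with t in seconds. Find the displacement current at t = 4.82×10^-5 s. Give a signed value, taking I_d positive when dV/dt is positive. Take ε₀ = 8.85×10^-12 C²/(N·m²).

dV/dt = (7.91)(1.03×10^5)·−sin(4.9646) = 7.890×10^5 V/s.
I_d = C dV/dt with C = ε₀A/d = (8.85×10^-12)(0.01544)/(1.93×10^-3) = 7.080×10^-11 F, so I_d = (7.080×10^-11)(7.890×10^5) = 5.59×10^-5 A.

5.59×10^-5 A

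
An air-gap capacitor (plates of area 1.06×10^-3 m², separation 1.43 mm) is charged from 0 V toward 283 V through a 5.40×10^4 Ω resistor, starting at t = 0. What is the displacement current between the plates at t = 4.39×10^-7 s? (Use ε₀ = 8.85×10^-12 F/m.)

1.52×10^-3 A

C = ε₀A/d = (8.85×10^-12)(1.06×10^-3)/(1.43×10^-3) = 6.560×10^-12 F and τ = RC = 3.542×10^-7 s. I_d in the gap equals the RC charging current.
I_d(t) = (V₀/R) e^(−t/τ) = 5.241×10^-3 · e^(−1.239) = 1.52×10^-3 A.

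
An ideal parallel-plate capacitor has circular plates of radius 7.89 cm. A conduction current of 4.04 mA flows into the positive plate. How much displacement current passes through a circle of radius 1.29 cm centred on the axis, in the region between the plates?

Between the plates the displacement current equals the wire current: I_d = 4.04 mA = 4.04×10^-3 A.
Since J_d is uniform, the enclosed fraction is (r/R)² = 0.02673, giving I_d,enc = 1.08×10^-4 A.

1.08×10^-4 A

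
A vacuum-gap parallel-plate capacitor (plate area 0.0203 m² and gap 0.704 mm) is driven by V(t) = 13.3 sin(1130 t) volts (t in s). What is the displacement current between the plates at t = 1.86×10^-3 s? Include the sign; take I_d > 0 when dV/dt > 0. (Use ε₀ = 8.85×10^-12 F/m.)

-1.94×10^-6 A

C = ε₀A/d = (8.85×10^-12)(0.0203)/(7.04×10^-4) = 2.552×10^-10 F. dV/dt = V₀ω·cos(ωt); at ωt = 2.1018 rad this factor is -0.5064.
I_d = C dV/dt = (2.552×10^-10)(13.3)(1130)(-0.5064) = -1.94×10^-6 A.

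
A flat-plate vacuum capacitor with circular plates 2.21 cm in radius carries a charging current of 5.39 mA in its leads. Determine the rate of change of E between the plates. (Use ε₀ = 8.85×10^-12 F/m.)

Charge continuity gives I_d = I = 5.39×10^-3 A between the plates.
Inverting I_d = ε₀ A dE/dt gives dE/dt = 5.39×10^-3 / (8.85×10^-12 · 1.534×10^-3) = 3.97×10^11 V/(m·s).

3.97×10^11 V/(m·s)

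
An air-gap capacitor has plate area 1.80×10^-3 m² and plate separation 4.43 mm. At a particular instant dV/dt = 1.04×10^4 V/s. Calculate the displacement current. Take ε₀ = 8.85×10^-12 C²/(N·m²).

3.74×10^-8 A

The displacement current equals the charging current C dV/dt. With C = ε₀A/d = (8.85×10^-12)(1.80×10^-3)/(4.43×10^-3) = 3.596×10^-12 F, I_d = (3.596×10^-12)(1.04×10^4) = 3.74×10^-8 A.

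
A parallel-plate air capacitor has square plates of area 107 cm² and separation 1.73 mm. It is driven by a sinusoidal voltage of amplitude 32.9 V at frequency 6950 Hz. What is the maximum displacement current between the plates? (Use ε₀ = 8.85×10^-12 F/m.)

7.86×10^-5 A

The displacement current equals the conduction current C dV/dt, which peaks at C V₀ ω.
With C = ε₀A/d = (8.85×10^-12)(0.0107)/(1.73×10^-3) = 5.474×10^-11 F and ω = 2πf = 4.367×10^4 rad/s, I_d,max = (5.474×10^-11)(32.9)(4.367×10^4) = 7.86×10^-5 A.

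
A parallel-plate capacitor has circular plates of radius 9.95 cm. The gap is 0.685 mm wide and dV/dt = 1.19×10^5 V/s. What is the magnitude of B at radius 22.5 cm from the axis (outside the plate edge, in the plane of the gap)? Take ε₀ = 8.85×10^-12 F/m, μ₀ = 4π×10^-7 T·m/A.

4.25×10^-11 T

dE/dt = (dV/dt)/d = 1.737×10^8 V/(m·s); I_d = ε₀(πR²)(dE/dt) = (8.85×10^-12)(0.03110)(1.737×10^8) = 4.781×10^-5 A.
With r > R the enclosed displacement current is the full I_d; B = μ₀ I_d / (2πr) = 4.25×10^-11 T.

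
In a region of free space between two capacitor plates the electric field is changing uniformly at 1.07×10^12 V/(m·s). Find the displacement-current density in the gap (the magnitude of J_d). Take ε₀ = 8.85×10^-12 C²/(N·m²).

9.47 A/m²

J_d = ε₀ dE/dt = (8.85×10^-12)(1.07×10^12) = 9.47 A/m².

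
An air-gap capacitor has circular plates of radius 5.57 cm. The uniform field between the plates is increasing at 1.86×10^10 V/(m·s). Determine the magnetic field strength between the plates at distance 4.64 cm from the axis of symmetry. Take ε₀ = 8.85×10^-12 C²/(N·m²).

4.80×10^-9 T

I_d = ε₀ dΦ_E/dt = ε₀ πR² (dE/dt) = (8.85×10^-12)(9.747×10^-3)(1.86×10^10) = 1.604×10^-3 A through the full plate area.
An Ampèrian loop of radius r encloses a fraction (r/R)² of I_d. Then B·2πr = μ₀ I_d (r/R)², giving B = μ₀ I_d r/(2πR²) = 4.80×10^-9 T.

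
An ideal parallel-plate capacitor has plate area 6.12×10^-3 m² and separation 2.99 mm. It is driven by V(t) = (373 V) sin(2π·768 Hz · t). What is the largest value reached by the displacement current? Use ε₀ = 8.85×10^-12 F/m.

3.26×10^-5 A

The displacement current equals the conduction current C dV/dt, which peaks at C V₀ ω.
With C = ε₀A/d = (8.85×10^-12)(6.12×10^-3)/(2.99×10^-3) = 1.811×10^-11 F and ω = 2πf = 4825 rad/s, I_d,max = (1.811×10^-11)(373)(4825) = 3.26×10^-5 A.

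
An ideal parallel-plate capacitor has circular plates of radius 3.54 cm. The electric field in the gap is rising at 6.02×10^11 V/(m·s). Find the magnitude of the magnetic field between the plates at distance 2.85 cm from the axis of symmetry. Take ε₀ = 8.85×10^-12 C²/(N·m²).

9.54×10^-8 T

Total displacement current: I_d = ε₀(πR²)(dE/dt) = (8.85×10^-12)(3.937×10^-3)(6.02×10^11) = 0.02098 A.
An Ampèrian loop of radius r encloses a fraction (r/R)² of I_d. Then B·2πr = μ₀ I_d (r/R)², giving B = μ₀ I_d r/(2πR²) = 9.54×10^-8 T.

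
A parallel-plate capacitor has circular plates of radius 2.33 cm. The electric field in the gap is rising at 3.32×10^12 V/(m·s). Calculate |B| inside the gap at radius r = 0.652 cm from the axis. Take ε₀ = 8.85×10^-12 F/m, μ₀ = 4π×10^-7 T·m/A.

Total displacement current: I_d = ε₀(πR²)(dE/dt) = (8.85×10^-12)(1.706×10^-3)(3.32×10^12) = 0.05013 A.
For r < R the Ampère–Maxwell law gives B(2πr) = μ₀ I_d (r²/R²), so B = μ₀ I_d r/(2πR²) = (4π×10^-7)(0.05013)(6.52×10^-3)/(2π·0.0233²) = 1.20×10^-7 T.

1.20×10^-7 T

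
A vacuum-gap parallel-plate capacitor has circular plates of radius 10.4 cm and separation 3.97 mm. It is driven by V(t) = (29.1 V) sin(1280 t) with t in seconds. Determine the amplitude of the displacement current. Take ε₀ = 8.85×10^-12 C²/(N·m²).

2.82×10^-6 A

The displacement current equals the conduction current C dV/dt, which peaks at C V₀ ω.
With C = ε₀A/d = (8.85×10^-12)(0.03398)/(3.97×10^-3) = 7.575×10^-11 F and ω = 1280 rad/s, I_d,max = (7.575×10^-11)(29.1)(1280) = 2.82×10^-6 A.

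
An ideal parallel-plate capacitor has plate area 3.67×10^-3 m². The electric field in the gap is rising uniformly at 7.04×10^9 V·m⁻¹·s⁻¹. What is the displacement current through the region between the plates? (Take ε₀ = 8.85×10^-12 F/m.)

I_d = ε₀ A (dE/dt) = (8.85×10^-12)(3.67×10^-3 m²)(7.04×10^9) = 2.29×10^-4 A.

2.29×10^-4 A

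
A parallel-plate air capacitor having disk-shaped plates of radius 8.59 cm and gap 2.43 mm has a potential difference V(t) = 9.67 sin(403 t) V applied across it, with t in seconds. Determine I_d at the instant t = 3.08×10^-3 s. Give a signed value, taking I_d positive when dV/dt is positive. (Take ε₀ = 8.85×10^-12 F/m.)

1.06×10^-7 A

dV/dt = (9.67)(403)·cos(1.24124) = 1261 V/s.
I_d = C dV/dt with C = ε₀A/d = (8.85×10^-12)(0.02318)/(2.43×10^-3) = 8.442×10^-11 F, so I_d = (8.442×10^-11)(1261) = 1.06×10^-7 A.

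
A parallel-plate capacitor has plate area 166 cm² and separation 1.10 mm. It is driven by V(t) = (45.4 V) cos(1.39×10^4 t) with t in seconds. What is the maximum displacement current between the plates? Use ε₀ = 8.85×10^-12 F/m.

8.43×10^-5 A

C = ε₀A/d = (8.85×10^-12)(0.0166)/(1.10×10^-3) = 1.336×10^-10 F; ω = 1.39×10^4 rad/s.
I_d = C dV/dt, so |I_d|_max = C V₀ ω = (1.336×10^-10)(45.4)(1.39×10^4) = 8.43×10^-5 A.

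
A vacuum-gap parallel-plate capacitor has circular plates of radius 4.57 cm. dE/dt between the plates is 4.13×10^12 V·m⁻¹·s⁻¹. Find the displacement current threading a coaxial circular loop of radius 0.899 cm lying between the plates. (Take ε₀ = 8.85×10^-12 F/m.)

9.28×10^-3 A

Through the whole plate area (πR² = 6.561×10^-3 m²), I_d = ε₀ πR² dE/dt = 0.2398 A.
Since J_d is uniform, the enclosed fraction is (r/R)² = 0.03870, giving I_d,enc = 9.28×10^-3 A.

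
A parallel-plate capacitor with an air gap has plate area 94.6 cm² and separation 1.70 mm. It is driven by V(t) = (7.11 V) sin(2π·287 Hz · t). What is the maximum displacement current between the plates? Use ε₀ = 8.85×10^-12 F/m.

6.31×10^-7 A

The displacement current equals the conduction current C dV/dt, which peaks at C V₀ ω.
With C = ε₀A/d = (8.85×10^-12)(9.46×10^-3)/(1.70×10^-3) = 4.925×10^-11 F and ω = 2πf = 1803 rad/s, I_d,max = (4.925×10^-11)(7.11)(1803) = 6.31×10^-7 A.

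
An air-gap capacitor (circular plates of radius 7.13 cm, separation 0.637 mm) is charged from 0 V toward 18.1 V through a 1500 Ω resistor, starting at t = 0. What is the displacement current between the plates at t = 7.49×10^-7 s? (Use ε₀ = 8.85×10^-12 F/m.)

1.27×10^-3 A

With C = ε₀A/d = (8.85×10^-12)(0.01597)/(6.37×10^-4) = 2.219×10^-10 F, the time constant is τ = RC = 3.329×10^-7 s, so t/τ = 2.250 and e^(−t/τ) = 0.1054.
I_d = I_cond = (V₀/R) e^(−t/τ) = (0.01207)(0.1054) = 1.27×10^-3 A.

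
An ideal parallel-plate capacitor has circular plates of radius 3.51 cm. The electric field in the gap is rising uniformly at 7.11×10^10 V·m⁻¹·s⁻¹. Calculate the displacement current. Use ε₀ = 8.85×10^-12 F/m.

The displacement current is ε₀ times dΦ_E/dt = ε₀ A dE/dt = (8.85×10^-12)(3.870×10^-3)(7.11×10^10) = 2.44×10^-3 A.

2.44×10^-3 A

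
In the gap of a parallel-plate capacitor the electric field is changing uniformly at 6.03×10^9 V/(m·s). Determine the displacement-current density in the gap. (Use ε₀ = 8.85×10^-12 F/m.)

The displacement-current density is ε₀ ∂E/∂t = (8.85×10^-12)(6.03×10^9) = 0.0534 A/m².

0.0534 A/m²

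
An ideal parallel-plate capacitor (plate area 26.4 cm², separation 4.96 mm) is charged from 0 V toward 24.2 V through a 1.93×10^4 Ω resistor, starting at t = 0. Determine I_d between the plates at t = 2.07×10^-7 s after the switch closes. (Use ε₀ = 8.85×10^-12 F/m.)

1.29×10^-4 A

With C = ε₀A/d = (8.85×10^-12)(2.64×10^-3)/(4.96×10^-3) = 4.710×10^-12 F, the time constant is τ = RC = 9.090×10^-8 s, so t/τ = 2.277 and e^(−t/τ) = 0.1026.
I_d = I_cond = (V₀/R) e^(−t/τ) = (1.254×10^-3)(0.1026) = 1.29×10^-4 A.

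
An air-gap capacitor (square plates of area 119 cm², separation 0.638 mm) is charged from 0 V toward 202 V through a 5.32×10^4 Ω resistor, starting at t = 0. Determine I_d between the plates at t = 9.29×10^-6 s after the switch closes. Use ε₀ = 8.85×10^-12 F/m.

C = ε₀A/d = (8.85×10^-12)(0.0119)/(6.38×10^-4) = 1.651×10^-10 F, so τ = RC = 8.783×10^-6 s.
The conduction current is I(t) = (V₀/R) e^(−t/τ), and the displacement current between the plates equals it.
t/τ = 1.058; I_d = (202/5.32×10^4) · e^(−1.058) = (3.797×10^-3)(0.3471) = 1.32×10^-3 A.

1.32×10^-3 A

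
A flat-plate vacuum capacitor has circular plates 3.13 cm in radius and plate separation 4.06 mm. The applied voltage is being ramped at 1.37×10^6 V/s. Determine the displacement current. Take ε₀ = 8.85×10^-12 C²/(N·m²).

The displacement current equals the charging current C dV/dt. With C = ε₀A/d = (8.85×10^-12)(3.078×10^-3)/(4.06×10^-3) = 6.709×10^-12 F, I_d = (6.709×10^-12)(1.37×10^6) = 9.19×10^-6 A.

9.19×10^-6 A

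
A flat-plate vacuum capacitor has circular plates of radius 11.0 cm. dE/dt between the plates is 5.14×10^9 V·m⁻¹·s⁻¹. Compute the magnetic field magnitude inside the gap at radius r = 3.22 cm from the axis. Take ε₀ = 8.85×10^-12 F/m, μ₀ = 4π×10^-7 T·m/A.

9.20×10^-10 T

I_d = ε₀ dΦ_E/dt = ε₀ πR² (dE/dt) = (8.85×10^-12)(0.03801)(5.14×10^9) = 1.729×10^-3 A through the full plate area.
∮B·dl = μ₀ I_d,enc with I_d,enc = I_d r²/R² = 1.482×10^-4 A; so B = μ₀ I_d,enc/(2πr) = 9.20×10^-10 T.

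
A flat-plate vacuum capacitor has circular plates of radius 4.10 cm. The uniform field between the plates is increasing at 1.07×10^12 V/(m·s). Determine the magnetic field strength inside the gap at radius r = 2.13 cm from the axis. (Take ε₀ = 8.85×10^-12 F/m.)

I_d = ε₀ dΦ_E/dt = ε₀ πR² (dE/dt) = (8.85×10^-12)(5.281×10^-3)(1.07×10^12) = 0.05001 A through the full plate area.
∮B·dl = μ₀ I_d,enc with I_d,enc = I_d r²/R² = 0.01350 A; so B = μ₀ I_d,enc/(2πr) = 1.27×10^-7 T.

1.27×10^-7 T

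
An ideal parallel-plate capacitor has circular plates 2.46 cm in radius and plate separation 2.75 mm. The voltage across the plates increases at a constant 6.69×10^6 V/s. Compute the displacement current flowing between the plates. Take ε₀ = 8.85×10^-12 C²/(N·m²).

E = V/d so dE/dt = (dV/dt)/d = 2.433×10^9 V/(m·s), and I_d = ε₀ A dE/dt = (8.85×10^-12)(1.901×10^-3)(2.433×10^9) = 4.09×10^-5 A.

4.09×10^-5 A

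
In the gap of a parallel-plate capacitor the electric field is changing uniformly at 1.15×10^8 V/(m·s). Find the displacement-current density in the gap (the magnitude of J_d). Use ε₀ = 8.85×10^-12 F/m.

1.02×10^-3 A/m²

J_d = ε₀ ∂E/∂t, so J_d = 1.02×10^-3 A/m².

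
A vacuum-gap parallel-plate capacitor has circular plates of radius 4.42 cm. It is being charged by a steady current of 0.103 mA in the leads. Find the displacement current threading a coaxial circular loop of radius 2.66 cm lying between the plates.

Between the plates the displacement current equals the wire current: I_d = 0.103 mA = 1.03×10^-4 A.
The field is uniform, so I_d,enc = I_d (r/R)² = (1.03×10^-4)(2.66/4.42)² = 3.73×10^-5 A.

3.73×10^-5 A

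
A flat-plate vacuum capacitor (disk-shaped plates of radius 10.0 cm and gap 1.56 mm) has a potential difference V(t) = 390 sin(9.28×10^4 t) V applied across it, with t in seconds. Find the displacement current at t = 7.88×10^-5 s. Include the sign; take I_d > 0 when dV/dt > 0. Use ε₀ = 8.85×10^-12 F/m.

3.32×10^-3 A

dE/dt = (V₀ω/d)·cos(ωt) with ωt = 7.31264 rad: (390)(9.28×10^4)(0.5153)/(1.56×10^-3) = 1.195×10^10 V/(m·s).
I_d = ε₀ A dE/dt = (8.85×10^-12)(0.03142)(1.195×10^10) = 3.32×10^-3 A.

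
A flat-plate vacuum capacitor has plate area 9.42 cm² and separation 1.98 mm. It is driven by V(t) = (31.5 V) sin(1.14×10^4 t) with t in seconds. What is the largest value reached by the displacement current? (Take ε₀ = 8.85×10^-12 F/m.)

1.51×10^-6 A

C = ε₀A/d = (8.85×10^-12)(9.42×10^-4)/(1.98×10^-3) = 4.210×10^-12 F; ω = 1.14×10^4 rad/s.
I_d = C dV/dt, so |I_d|_max = C V₀ ω = (4.210×10^-12)(31.5)(1.14×10^4) = 1.51×10^-6 A.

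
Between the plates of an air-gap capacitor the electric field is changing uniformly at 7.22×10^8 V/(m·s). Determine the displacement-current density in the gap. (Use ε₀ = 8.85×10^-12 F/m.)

The displacement-current density is ε₀ ∂E/∂t = (8.85×10^-12)(7.22×10^8) = 6.39×10^-3 A/m².

6.39×10^-3 A/m²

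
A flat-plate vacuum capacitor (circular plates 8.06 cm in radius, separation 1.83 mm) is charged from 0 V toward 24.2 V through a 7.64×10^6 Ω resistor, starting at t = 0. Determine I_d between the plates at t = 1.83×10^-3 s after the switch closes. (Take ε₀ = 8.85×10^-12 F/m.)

C = ε₀A/d = (8.85×10^-12)(0.02041)/(1.83×10^-3) = 9.870×10^-11 F and τ = RC = 7.541×10^-4 s. I_d in the gap equals the RC charging current.
I_d(t) = (V₀/R) e^(−t/τ) = 3.168×10^-6 · e^(−2.427) = 2.80×10^-7 A.

2.80×10^-7 A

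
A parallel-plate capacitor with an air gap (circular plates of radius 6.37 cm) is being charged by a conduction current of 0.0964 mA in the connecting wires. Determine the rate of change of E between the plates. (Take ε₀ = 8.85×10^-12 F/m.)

The displacement current between the plates equals the conduction current, I_d = 0.0964 mA.
Then dE/dt = I_d/(ε₀A) = 8.54×10^8 V/(m·s).

8.54×10^8 V/(m·s)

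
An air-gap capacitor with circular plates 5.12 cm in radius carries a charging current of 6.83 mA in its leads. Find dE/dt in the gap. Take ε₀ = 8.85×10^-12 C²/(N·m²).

Charge continuity gives I_d = I = 6.83×10^-3 A between the plates.
Then dE/dt = I_d/(ε₀A) = 9.37×10^10 V/(m·s).

9.37×10^10 V/(m·s)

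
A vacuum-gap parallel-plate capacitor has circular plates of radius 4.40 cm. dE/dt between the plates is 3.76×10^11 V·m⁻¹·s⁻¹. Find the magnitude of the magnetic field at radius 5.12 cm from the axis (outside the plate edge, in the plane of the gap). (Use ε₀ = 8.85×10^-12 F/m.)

7.91×10^-8 T

Through the whole plate area (πR² = 6.082×10^-3 m²), I_d = ε₀ πR² dE/dt = 0.02024 A.
Outside the plates the loop encloses all of I_d, so B·2πr = μ₀ I_d and B = 7.91×10^-8 T.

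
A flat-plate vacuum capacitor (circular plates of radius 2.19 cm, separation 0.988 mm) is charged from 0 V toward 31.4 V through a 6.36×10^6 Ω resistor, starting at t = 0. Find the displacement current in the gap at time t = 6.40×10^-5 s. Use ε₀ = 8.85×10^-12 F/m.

C = ε₀A/d = (8.85×10^-12)(1.507×10^-3)/(9.88×10^-4) = 1.350×10^-11 F, so τ = RC = 8.586×10^-5 s.
The conduction current is I(t) = (V₀/R) e^(−t/τ), and the displacement current between the plates equals it.
t/τ = 0.7454; I_d = (31.4/6.36×10^6) · e^(−0.7454) = (4.937×10^-6)(0.4745) = 2.34×10^-6 A.

2.34×10^-6 A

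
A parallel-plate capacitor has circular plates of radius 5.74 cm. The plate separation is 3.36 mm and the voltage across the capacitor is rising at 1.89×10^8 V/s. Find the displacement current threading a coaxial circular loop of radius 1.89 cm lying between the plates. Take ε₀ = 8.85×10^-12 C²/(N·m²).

5.59×10^-4 A

With E = V/d, dE/dt = 5.625×10^10 V/(m·s) and πR² = 0.01035 m², giving I_d = ε₀ πR² dE/dt = 5.152×10^-3 A.
Through an area πr² the displacement current is I_d·(πr²/πR²) = I_d (r/R)² = 5.59×10^-4 A.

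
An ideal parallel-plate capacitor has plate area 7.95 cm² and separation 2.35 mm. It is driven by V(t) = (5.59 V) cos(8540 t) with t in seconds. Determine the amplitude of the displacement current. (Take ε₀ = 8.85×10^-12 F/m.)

1.43×10^-7 A

The displacement current equals the conduction current C dV/dt, which peaks at C V₀ ω.
With C = ε₀A/d = (8.85×10^-12)(7.95×10^-4)/(2.35×10^-3) = 2.994×10^-12 F and ω = 8540 rad/s, I_d,max = (2.994×10^-12)(5.59)(8540) = 1.43×10^-7 A.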